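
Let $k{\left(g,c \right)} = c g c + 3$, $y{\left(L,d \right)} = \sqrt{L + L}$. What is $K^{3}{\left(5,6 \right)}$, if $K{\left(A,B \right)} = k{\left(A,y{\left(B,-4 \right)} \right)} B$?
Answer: $54010152$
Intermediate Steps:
$y{\left(L,d \right)} = \sqrt{2} \sqrt{L}$ ($y{\left(L,d \right)} = \sqrt{2 L} = \sqrt{2} \sqrt{L}$)
$k{\left(g,c \right)} = 3 + g c^{2}$ ($k{\left(g,c \right)} = g c^{2} + 3 = 3 + g c^{2}$)
$K{\left(A,B \right)} = B \left(3 + 2 A B\right)$ ($K{\left(A,B \right)} = \left(3 + A \left(\sqrt{2} \sqrt{B}\right)^{2}\right) B = \left(3 + A 2 B\right) B = \left(3 + 2 A B\right) B = B \left(3 + 2 A B\right)$)
$K^{3}{\left(5,6 \right)} = \left(6 \left(3 + 2 \cdot 5 \cdot 6\right)\right)^{3} = \left(6 \left(3 + 60\right)\right)^{3} = \left(6 \cdot 63\right)^{3} = 378^{3} = 54010152$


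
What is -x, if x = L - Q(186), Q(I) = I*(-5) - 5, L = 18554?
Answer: -19489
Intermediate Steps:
Q(I) = -5 - 5*I (Q(I) = -5*I - 5 = -5 - 5*I)
x = 19489 (x = 18554 - (-5 - 5*186) = 18554 - (-5 - 930) = 18554 - 1*(-935) = 18554 + 935 = 19489)
-x = -1*19489 = -19489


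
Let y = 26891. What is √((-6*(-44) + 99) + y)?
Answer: √27254 ≈ 165.09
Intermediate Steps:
√((-6*(-44) + 99) + y) = √((-6*(-44) + 99) + 26891) = √((264 + 99) + 26891) = √(363 + 26891) = √27254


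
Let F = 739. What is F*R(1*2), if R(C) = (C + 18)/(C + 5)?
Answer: 14780/7 ≈ 2111.4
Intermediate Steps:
R(C) = (18 + C)/(5 + C)
F*R(1*2) = 739*((18 + 1*2)/(5 + 1*2)) = 739*((18 + 2)/(5 + 2)) = 739*(20/7) = 14780/7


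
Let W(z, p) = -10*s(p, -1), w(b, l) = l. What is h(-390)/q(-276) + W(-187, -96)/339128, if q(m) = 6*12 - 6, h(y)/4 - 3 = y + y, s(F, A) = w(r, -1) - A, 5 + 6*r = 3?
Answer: -518/11 ≈ -47.091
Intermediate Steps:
r = -1/3 (r = -5/6 + (1/6)*3 = -5/6 + 1/2 = -1/3 ≈ -0.33333)
s(F, A) = -1 - A
h(y) = 12 + 8*y (h(y) = 12 + 4*(y + y) = 12 + 4*(2*y) = 12 + 8*y)
W(z, p) = 0 (W(z, p) = -10*(-1 - 1*(-1)) = -10*(-1 + 1) = -10*0 = 0)
q(m) = 66 (q(m) = 72 - 6 = 66)
h(-390)/q(-276) + W(-187, -96)/339128 = (12 + 8*(-390))/66 + 0/339128 = (12 - 3120)*(1/66) + 0*(1/339128) = -3108*1/66 + 0 = -518/11 + 0 = -518/11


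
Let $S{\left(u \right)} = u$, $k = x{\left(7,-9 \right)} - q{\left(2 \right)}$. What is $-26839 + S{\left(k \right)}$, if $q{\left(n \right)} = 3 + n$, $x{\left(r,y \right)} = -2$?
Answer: $-26846$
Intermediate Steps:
$k = -7$ ($k = -2 - \left(3 + 2\right) = -2 - 5 = -7$)
$-26839 + S{\left(k \right)} = -26839 - 7 = -26846$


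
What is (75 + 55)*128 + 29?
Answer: 16669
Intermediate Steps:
(75 + 55)*128 + 29 = 130*128 + 29 = 16640 + 29 = 16669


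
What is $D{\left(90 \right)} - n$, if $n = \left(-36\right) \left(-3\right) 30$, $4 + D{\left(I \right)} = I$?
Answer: $-3154$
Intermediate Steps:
$D{\left(I \right)} = -4 + I$
$n = 3240$ ($n = 108 \cdot 30 = 3240$)
$D{\left(90 \right)} - n = \left(-4 + 90\right) - 3240 = 86 - 3240 = -3154$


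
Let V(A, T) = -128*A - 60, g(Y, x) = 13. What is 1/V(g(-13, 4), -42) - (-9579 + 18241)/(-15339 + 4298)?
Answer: 244627/312044 ≈ 0.78395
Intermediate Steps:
V(A, T) = -60 - 128*A
1/V(g(-13, 4), -42) - (-9579 + 18241)/(-15339 + 4298) = 1/(-60 - 128*13) - (-9579 + 18241)/(-15339 + 4298) = 1/(-60 - 1664) - 8662/(-11041) = 1/(-1724) - 8662*(-1)/11041 = -1/1724 - 1*(-142/181) = -1/1724 + 142/181 = 244627/312044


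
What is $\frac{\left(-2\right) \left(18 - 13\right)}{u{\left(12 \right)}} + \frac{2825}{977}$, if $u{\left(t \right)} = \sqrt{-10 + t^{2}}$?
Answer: $\frac{2825}{977} - \frac{5 \sqrt{134}}{67} \approx 2.0276$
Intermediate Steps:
$\frac{\left(-2\right) \left(18 - 13\right)}{u{\left(12 \right)}} + \frac{2825}{977} = \frac{\left(-2\right) \left(18 - 13\right)}{\sqrt{-10 + 12^{2}}} + \frac{2825}{977} = \frac{\left(-2\right) 5}{\sqrt{-10 + 144}} + 2825 \cdot \frac{1}{977} = - \frac{10}{\sqrt{134}} + \frac{2825}{977} = - 10 \frac{\sqrt{134}}{134} + \frac{2825}{977} = - \frac{5 \sqrt{134}}{67} + \frac{2825}{977} = \frac{2825}{977} - \frac{5 \sqrt{134}}{67}$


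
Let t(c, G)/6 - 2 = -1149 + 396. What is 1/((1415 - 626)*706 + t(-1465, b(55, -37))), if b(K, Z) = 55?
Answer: 1/552528 ≈ 1.8099e-6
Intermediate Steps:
t(c, G) = -4506 (t(c, G) = 12 + 6*(-1149 + 396) = 12 + 6*(-753) = 12 - 4518 = -4506)
1/((1415 - 626)*706 + t(-1465, b(55, -37))) = 1/((1415 - 626)*706 - 4506) = 1/(789*706 - 4506) = 1/(557034 - 4506) = 1/552528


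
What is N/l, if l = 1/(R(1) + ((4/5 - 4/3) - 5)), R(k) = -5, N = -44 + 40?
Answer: 632/15 ≈ 42.133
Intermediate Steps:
N = -4
l = -15/158 (l = 1/(-5 + ((4/5 - 4/3) - 5)) = 1/(-5 + ((4*(⅕) - 4*⅓) - 5)) = 1/(-5 + ((⅘ - 4/3) - 5)) = 1/(-5 + (-8/15 - 5)) = 1/(-5 - 83/15) = 1/(-158/15) = -15/158 ≈ -0.094937)
N/l = -4/(-15/158) = -158/15*(-4) = 632/15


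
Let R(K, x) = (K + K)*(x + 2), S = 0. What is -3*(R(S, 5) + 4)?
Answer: -12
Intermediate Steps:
R(K, x) = 2*K*(2 + x) (R(K, x) = (2*K)*(2 + x) = 2*K*(2 + x))
-3*(R(S, 5) + 4) = -3*(2*0*(2 + 5) + 4) = -3*(2*0*7 + 4) = -3*(0 + 4) = -3*4 = -12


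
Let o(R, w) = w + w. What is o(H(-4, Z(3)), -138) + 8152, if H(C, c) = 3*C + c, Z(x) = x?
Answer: 7876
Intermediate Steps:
H(C, c) = c + 3*C
o(R, w) = 2*w
o(H(-4, Z(3)), -138) + 8152 = 2*(-138) + 8152 = -276 + 8152 = 7876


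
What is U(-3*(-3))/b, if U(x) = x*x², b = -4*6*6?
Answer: -81/16 ≈ -5.0625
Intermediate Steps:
b = -144 (b = -24*6 = -144)
U(x) = x³
U(-3*(-3))/b = (-3*(-3))³/(-144) = 9³*(-1/144) = 729*(-1/144) = -81/16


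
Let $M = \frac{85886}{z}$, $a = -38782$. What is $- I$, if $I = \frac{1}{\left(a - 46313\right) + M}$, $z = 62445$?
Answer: $\frac{62445}{5313671389} \approx 1.1752 \cdot 10^{-5}$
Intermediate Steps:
$M = \frac{85886}{62445} \approx 1.3754$
$I = - \frac{62445}{5313671389}$ ($I = \frac{1}{\left(-38782 - 46313\right) + \frac{85886}{62445}} = \frac{1}{-85095 + \frac{85886}{62445}} = \frac{1}{- \frac{5313671389}{62445}} = - \frac{62445}{5313671389} \approx -1.1752 \cdot 10^{-5}$)
$- I = \left(-1\right) \left(- \frac{62445}{5313671389}\right) = \frac{62445}{5313671389}$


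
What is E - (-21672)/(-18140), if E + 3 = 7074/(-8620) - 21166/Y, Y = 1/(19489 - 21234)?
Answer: 28876776863603/781834 ≈ 3.6935e+7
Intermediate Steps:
Y = -1/1745 (Y = 1/(-1745) = -1/1745 ≈ -0.00057307)
E = 159188411233/4310 (E = -3 + (7074/(-8620) - 21166/(-1/1745)) = -3 + (7074*(-1/8620) - 21166*(-1745)) = -3 + (-3537/4310 + 36934670) = -3 + 159188424163/4310 = 159188411233/4310 ≈ 3.6935e+7)
E - (-21672)/(-18140) = 159188411233/4310 - (-21672)/(-18140) = 159188411233/4310 - (-21672)*(-1)/18140 = 159188411233/4310 - 1*5418/4535 = 159188411233/4310 - 5418/4535 = 28876776863603/781834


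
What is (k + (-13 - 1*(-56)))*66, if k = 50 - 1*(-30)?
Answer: 8118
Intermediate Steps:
k = 80 (k = 50 + 30 = 80)
(k + (-13 - 1*(-56)))*66 = (80 + (-13 - 1*(-56)))*66 = (80 + (-13 + 56))*66 = (80 + 43)*66 = 123*66 = 8118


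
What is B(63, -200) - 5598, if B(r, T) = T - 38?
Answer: -5836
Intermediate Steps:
B(r, T) = -38 + T
B(63, -200) - 5598 = (-38 - 200) - 5598 = -238 - 5598 = -5836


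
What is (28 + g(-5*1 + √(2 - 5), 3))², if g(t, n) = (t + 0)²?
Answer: 2200 - 1000*I*√3 ≈ 2200.0 - 1732.1*I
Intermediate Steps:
g(t, n) = t²
(28 + g(-5*1 + √(2 - 5), 3))² = (28 + (-5*1 + √(2 - 5))²)² = (28 + (-5 + √(-3))²)² = (28 + (-5 + I*√3)²)²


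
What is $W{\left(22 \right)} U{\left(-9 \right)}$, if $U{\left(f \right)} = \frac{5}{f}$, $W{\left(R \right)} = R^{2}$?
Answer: $- \frac{2420}{9} \approx -268.89$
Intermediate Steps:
$W{\left(22 \right)} U{\left(-9 \right)} = 22^{2} \frac{5}{-9} = 484 \cdot 5 \left(- \frac{1}{9}\right) = 484 \left(- \frac{5}{9}\right) = - \frac{2420}{9}$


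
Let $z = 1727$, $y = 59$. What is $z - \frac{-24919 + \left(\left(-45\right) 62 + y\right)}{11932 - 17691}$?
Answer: $\frac{9918143}{5759} \approx 1722.2$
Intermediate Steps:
$z - \frac{-24919 + \left(\left(-45\right) 62 + y\right)}{11932 - 17691} = 1727 - \frac{-24919 + \left(\left(-45\right) 62 + 59\right)}{11932 - 17691} = 1727 - \frac{-24919 + \left(-2790 + 59\right)}{-5759} = 1727 - \left(-24919 - 2731\right) \left(- \frac{1}{5759}\right) = 1727 - \left(-27650\right) \left(- \frac{1}{5759}\right) = 1727 - \frac{27650}{5759} = \frac{9918143}{5759}$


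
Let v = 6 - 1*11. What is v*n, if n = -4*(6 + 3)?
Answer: 180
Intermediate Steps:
v = -5 (v = 6 - 11 = -5)
n = -36 (n = -4*9 = -36)
v*n = -5*(-36) = 180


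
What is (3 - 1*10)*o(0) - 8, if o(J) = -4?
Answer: 20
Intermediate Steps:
(3 - 1*10)*o(0) - 8 = (3 - 1*10)*(-4) - 8 = (3 - 10)*(-4) - 8 = -7*(-4) - 8 = 28 - 8 = 20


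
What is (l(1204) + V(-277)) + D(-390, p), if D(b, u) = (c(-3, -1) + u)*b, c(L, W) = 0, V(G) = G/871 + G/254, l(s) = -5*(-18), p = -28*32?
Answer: 77327608395/221234 ≈ 3.4953e+5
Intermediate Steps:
p = -896
l(s) = 90
V(G) = 1125*G/221234 (V(G) = G*(1/871) + G*(1/254) = G/871 + G/254 = 1125*G/221234)
D(b, u) = b*u (D(b, u) = (0 + u)*b = u*b = b*u)
(l(1204) + V(-277)) + D(-390, p) = (90 + (1125/221234)*(-277)) - 390*(-896) = (90 - 311625/221234) + 349440 = 19599435/221234 + 349440 = 77327608395/221234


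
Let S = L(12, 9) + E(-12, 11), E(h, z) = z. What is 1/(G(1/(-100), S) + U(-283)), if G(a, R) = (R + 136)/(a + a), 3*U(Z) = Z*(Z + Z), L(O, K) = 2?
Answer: 3/137828 ≈ 2.1766e-5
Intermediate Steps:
U(Z) = 2*Z²/3 (U(Z) = (Z*(Z + Z))/3 = (Z*(2*Z))/3 = (2*Z²)/3 = 2*Z²/3)
S = 13 (S = 2 + 11 = 13)
G(a, R) = (136 + R)/(2*a) (G(a, R) = (136 + R)/((2*a)) = (136 + R)*(1/(2*a)) = (136 + R)/(2*a))
1/(G(1/(-100), S) + U(-283)) = 1/((136 + 13)/(2*(1/(-100))) + (⅔)*(-283)²) = 1/((½)*149/(-1/100) + (⅔)*80089) = 1/((½)*(-100)*149 + 160178/3) = 1/(-7450 + 160178/3) = 1/(137828/3) = 3/137828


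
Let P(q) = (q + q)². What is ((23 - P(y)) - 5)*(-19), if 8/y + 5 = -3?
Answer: -266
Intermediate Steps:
y = -1 (y = 8/(-5 - 3) = 8/(-8) = 8*(-⅛) = -1)
P(q) = 4*q² (P(q) = (2*q)² = 4*q²)
((23 - P(y)) - 5)*(-19) = ((23 - 4*(-1)²) - 5)*(-19) = ((23 - 4) - 5)*(-19) = (19 - 5)*(-19) = 14*(-19) = -266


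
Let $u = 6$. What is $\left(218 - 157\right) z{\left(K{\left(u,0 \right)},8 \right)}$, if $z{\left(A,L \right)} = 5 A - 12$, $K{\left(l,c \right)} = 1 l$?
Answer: $1098$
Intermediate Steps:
$K{\left(l,c \right)} = l$
$z{\left(A,L \right)} = -12 + 5 A$
$\left(218 - 157\right) z{\left(K{\left(u,0 \right)},8 \right)} = \left(218 - 157\right) \left(-12 + 5 \cdot 6\right) = 61 \left(-12 + 30\right) = 61 \cdot 18 = 1098$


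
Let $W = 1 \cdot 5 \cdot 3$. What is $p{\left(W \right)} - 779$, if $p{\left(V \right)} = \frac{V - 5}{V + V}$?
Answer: $- \frac{2336}{3} \approx -778.67$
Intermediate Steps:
$W = 15$ ($W = 5 \cdot 3 = 15$)
$p{\left(V \right)} = \frac{-5 + V}{2 V}$
$p{\left(W \right)} - 779 = \frac{-5 + 15}{2 \cdot 15} - 779 = \frac{1}{2} \cdot \frac{1}{15} \cdot 10 - 779 = \frac{1}{3} - 779 = - \frac{2336}{3}$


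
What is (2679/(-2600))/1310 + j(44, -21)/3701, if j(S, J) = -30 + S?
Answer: 37769021/12605606000 ≈ 0.0029962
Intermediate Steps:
(2679/(-2600))/1310 + j(44, -21)/3701 = (2679/(-2600))/1310 + (-30 + 44)/3701 = (2679*(-1/2600))*(1/1310) + 14*(1/3701) = -2679/2600*1/1310 + 14/3701 = -2679/3406000 + 14/3701 = 37769021/12605606000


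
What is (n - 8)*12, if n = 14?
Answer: 72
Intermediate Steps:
(n - 8)*12 = (14 - 8)*12 = 6*12 = 72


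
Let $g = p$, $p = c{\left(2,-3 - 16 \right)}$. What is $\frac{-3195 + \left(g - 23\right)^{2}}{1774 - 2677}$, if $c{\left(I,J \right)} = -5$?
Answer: $\frac{2411}{903} \approx 2.67$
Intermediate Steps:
$p = -5$
$g = -5$
$\frac{-3195 + \left(g - 23\right)^{2}}{1774 - 2677} = \frac{-3195 + \left(-5 - 23\right)^{2}}{1774 - 2677} = \frac{-3195 + \left(-28\right)^{2}}{-903} = \left(-3195 + 784\right) \left(- \frac{1}{903}\right) = \left(-2411\right) \left(- \frac{1}{903}\right) = \frac{2411}{903}$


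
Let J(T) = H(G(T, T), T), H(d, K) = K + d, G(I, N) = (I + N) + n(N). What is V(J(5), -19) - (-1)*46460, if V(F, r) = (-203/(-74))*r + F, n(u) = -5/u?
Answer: 3435219/74 ≈ 46422.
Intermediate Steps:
G(I, N) = I + N - 5/N (G(I, N) = (I + N) - 5/N = I + N - 5/N)
J(T) = -5/T + 3*T (J(T) = T + (T + T - 5/T) = T + (-5/T + 2*T) = -5/T + 3*T)
V(F, r) = F + 203*r/74 (V(F, r) = (-203*(-1/74))*r + F = 203*r/74 + F = F + 203*r/74)
V(J(5), -19) - (-1)*46460 = ((-5/5 + 3*5) + (203/74)*(-19)) - (-1)*46460 = ((-5*⅕ + 15) - 3857/74) - 1*(-46460) = ((-1 + 15) - 3857/74) + 46460 = (14 - 3857/74) + 46460 = -2821/74 + 46460 = 3435219/74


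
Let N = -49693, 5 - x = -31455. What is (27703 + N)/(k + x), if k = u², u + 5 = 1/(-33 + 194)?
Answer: -285001395/408060538 ≈ -0.69843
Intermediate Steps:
x = 31460 (x = 5 - 1*(-31455) = 5 + 31455 = 31460)
u = -804/161 (u = -5 + 1/(-33 + 194) = -5 + 1/161 = -804/161 ≈ -4.9938)
k = 646416/25921 (k = (-804/161)² = 646416/25921 ≈ 24.938)
(27703 + N)/(k + x) = (27703 - 49693)/(646416/25921 + 31460) = -21990/816121076/25921 = -21990*25921/816121076 = -285001395/408060538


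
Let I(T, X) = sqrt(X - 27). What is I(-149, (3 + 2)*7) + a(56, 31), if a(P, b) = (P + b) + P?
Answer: 143 + 2*sqrt(2) ≈ 145.83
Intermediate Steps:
a(P, b) = b + 2*P
I(T, X) = sqrt(-27 + X)
I(-149, (3 + 2)*7) + a(56, 31) = sqrt(-27 + (3 + 2)*7) + (31 + 2*56) = sqrt(-27 + 5*7) + (31 + 112) = sqrt(-27 + 35) + 143 = sqrt(8) + 143 = 2*sqrt(2) + 143 = 143 + 2*sqrt(2)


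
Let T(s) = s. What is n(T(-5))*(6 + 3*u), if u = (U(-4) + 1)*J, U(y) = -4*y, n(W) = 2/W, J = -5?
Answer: 498/5 ≈ 99.600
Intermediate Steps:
u = -85 (u = (-4*(-4) + 1)*(-5) = (16 + 1)*(-5) = 17*(-5) = -85)
n(T(-5))*(6 + 3*u) = (2/(-5))*(6 + 3*(-85)) = (2*(-⅕))*(6 - 255) = -⅖*(-249) = 498/5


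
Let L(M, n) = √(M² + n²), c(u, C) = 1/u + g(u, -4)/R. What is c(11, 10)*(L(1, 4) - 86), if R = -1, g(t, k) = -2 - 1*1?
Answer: -2924/11 + 34*√17/11 ≈ -253.07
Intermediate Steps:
g(t, k) = -3 (g(t, k) = -2 - 1 = -3)
c(u, C) = 3 + 1/u (c(u, C) = 1/u - 3/(-1) = 1/u - 3*(-1) = 1/u + 3 = 3 + 1/u)
c(11, 10)*(L(1, 4) - 86) = (3 + 1/11)*(√(1² + 4²) - 86) = (3 + 1/11)*(√(1 + 16) - 86) = 34*(√17 - 86)/11 = 34*(-86 + √17)/11 = -2924/11 + 34*√17/11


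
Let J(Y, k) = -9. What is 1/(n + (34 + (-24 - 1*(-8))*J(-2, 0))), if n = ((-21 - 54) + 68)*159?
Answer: -1/935 ≈ -0.0010695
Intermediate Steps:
n = -1113 (n = (-75 + 68)*159 = -7*159 = -1113)
1/(n + (34 + (-24 - 1*(-8))*J(-2, 0))) = 1/(-1113 + (34 + (-24 - 1*(-8))*(-9))) = 1/(-1113 + (34 + (-24 + 8)*(-9))) = 1/(-1113 + (34 - 16*(-9))) = 1/(-1113 + (34 + 144)) = 1/(-1113 + 178) = 1/(-935) = -1/935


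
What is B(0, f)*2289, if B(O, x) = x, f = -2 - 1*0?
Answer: -4578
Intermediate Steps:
f = -2 (f = -2 + 0 = -2)
B(0, f)*2289 = -2*2289 = -4578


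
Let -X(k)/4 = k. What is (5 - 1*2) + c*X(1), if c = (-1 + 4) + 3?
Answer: -21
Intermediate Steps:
X(k) = -4*k
c = 6 (c = 3 + 3 = 6)
(5 - 1*2) + c*X(1) = (5 - 1*2) + 6*(-4*1) = (5 - 2) + 6*(-4) = 3 - 24 = -21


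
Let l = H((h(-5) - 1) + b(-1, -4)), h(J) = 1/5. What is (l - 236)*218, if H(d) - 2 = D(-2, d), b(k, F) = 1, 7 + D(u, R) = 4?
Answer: -51666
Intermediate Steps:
D(u, R) = -3 (D(u, R) = -7 + 4 = -3)
h(J) = ⅕
H(d) = -1 (H(d) = 2 - 3 = -1)
l = -1
(l - 236)*218 = (-1 - 236)*218 = -237*218 = -51666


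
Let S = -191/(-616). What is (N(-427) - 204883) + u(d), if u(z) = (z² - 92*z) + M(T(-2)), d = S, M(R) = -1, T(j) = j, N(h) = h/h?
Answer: -77754871519/379456 ≈ -2.0491e+5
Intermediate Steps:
N(h) = 1
S = 191/616 (S = -191*(-1/616) = 191/616 ≈ 0.31006)
d = 191/616 ≈ 0.31006
u(z) = -1 + z² - 92*z (u(z) = (z² - 92*z) - 1 = -1 + z² - 92*z)
(N(-427) - 204883) + u(d) = (1 - 204883) + (-1 + (191/616)² - 92*191/616) = -204882 + (-1 + 36481/379456 - 4393/154) = -204882 - 11167327/379456 = -77754871519/379456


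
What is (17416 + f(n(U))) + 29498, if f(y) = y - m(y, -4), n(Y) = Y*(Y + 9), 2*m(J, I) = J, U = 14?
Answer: 47075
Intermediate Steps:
m(J, I) = J/2
n(Y) = Y*(9 + Y)
f(y) = y/2 (f(y) = y - y/2 = y/2)
(17416 + f(n(U))) + 29498 = (17416 + (14*(9 + 14))/2) + 29498 = (17416 + (14*23)/2) + 29498 = (17416 + (½)*322) + 29498 = (17416 + 161) + 29498 = 17577 + 29498 = 47075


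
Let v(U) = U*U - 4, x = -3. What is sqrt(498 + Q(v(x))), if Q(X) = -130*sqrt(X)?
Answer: sqrt(498 - 130*sqrt(5)) ≈ 14.398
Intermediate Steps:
v(U) = -4 + U**2 (v(U) = U**2 - 4 = -4 + U**2)
sqrt(498 + Q(v(x))) = sqrt(498 - 130*sqrt(-4 + (-3)**2)) = sqrt(498 - 130*sqrt(-4 + 9)) = sqrt(498 - 130*sqrt(5))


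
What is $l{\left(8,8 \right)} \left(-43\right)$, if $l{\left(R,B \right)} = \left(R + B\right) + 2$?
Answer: $-774$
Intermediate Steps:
$l{\left(R,B \right)} = 2 + B + R$ ($l{\left(R,B \right)} = \left(B + R\right) + 2 = 2 + B + R$)
$l{\left(8,8 \right)} \left(-43\right) = \left(2 + 8 + 8\right) \left(-43\right) = 18 \left(-43\right) = -774$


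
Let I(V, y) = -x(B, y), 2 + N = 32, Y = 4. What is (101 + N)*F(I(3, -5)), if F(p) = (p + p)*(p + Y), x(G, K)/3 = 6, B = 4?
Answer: 66024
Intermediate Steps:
x(G, K) = 18 (x(G, K) = 3*6 = 18)
N = 30 (N = -2 + 32 = 30)
I(V, y) = -18 (I(V, y) = -1*18 = -18)
F(p) = 2*p*(4 + p) (F(p) = (p + p)*(p + 4) = (2*p)*(4 + p) = 2*p*(4 + p))
(101 + N)*F(I(3, -5)) = (101 + 30)*(2*(-18)*(4 - 18)) = 131*(2*(-18)*(-14)) = 131*504 = 66024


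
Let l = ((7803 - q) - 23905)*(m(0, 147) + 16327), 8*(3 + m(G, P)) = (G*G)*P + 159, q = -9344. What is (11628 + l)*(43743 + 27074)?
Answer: -31284197022589/4 ≈ -7.8211e+12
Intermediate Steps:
m(G, P) = 135/8 + P*G**2/8 (m(G, P) = -3 + ((G*G)*P + 159)/8 = -3 + (G**2*P + 159)/8 = -3 + (P*G**2 + 159)/8 = -3 + (159 + P*G**2)/8 = -3 + (159/8 + P*G**2/8) = 135/8 + P*G**2/8)
l = -441807629/4 (l = ((7803 - 1*(-9344)) - 23905)*((135/8 + (1/8)*147*0**2) + 16327) = ((7803 + 9344) - 23905)*((135/8 + (1/8)*147*0) + 16327) = (17147 - 23905)*((135/8 + 0) + 16327) = -6758*(135/8 + 16327) = -6758*130751/8 = -441807629/4 ≈ -1.1045e+8)
(11628 + l)*(43743 + 27074) = (11628 - 441807629/4)*(43743 + 27074) = -441761117/4*70817 = -31284197022589/4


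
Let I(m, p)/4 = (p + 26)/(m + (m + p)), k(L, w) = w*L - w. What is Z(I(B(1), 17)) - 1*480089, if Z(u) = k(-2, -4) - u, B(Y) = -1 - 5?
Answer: -2400557/5 ≈ -4.8011e+5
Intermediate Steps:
B(Y) = -6
k(L, w) = -w + L*w (k(L, w) = L*w - w = -w + L*w)
I(m, p) = 4*(26 + p)/(p + 2*m) (I(m, p) = 4*((p + 26)/(m + (m + p))) = 4*((26 + p)/(p + 2*m)) = 4*(26 + p)/(p + 2*m))
Z(u) = 12 - u (Z(u) = -4*(-1 - 2) - u = -4*(-3) - u = 12 - u)
Z(I(B(1), 17)) - 1*480089 = (12 - 4*(26 + 17)/(17 + 2*(-6))) - 1*480089 = (12 - 4*43/(17 - 12)) - 480089 = (12 - 4*43/5) - 480089 = (12 - 1*172/5) - 480089 = (12 - 172/5) - 480089 = -112/5 - 480089 = -2400557/5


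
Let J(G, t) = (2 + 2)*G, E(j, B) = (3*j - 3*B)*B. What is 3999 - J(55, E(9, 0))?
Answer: 3779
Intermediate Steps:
E(j, B) = B*(-3*B + 3*j) (E(j, B) = (-3*B + 3*j)*B = B*(-3*B + 3*j))
J(G, t) = 4*G
3999 - J(55, E(9, 0)) = 3999 - 4*55 = 3999 - 1*220 = 3999 - 220 = 3779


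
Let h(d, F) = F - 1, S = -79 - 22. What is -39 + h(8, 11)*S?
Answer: -1049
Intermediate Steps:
S = -101
h(d, F) = -1 + F
-39 + h(8, 11)*S = -39 + (-1 + 11)*(-101) = -39 + 10*(-101) = -39 - 1010 = -1049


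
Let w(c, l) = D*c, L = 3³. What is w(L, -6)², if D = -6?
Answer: 26244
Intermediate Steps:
L = 27
w(c, l) = -6*c
w(L, -6)² = (-6*27)² = (-162)² = 26244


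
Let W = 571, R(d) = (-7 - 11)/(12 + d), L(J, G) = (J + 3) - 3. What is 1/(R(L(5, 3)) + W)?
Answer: 17/9689 ≈ 0.0017546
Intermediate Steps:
L(J, G) = J (L(J, G) = (3 + J) - 3 = J)
R(d) = -18/(12 + d)
1/(R(L(5, 3)) + W) = 1/(-18/(12 + 5) + 571) = 1/(-18/17 + 571) = 1/(9689/17) = 17/9689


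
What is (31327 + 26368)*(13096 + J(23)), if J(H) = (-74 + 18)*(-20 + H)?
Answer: 745880960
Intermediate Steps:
J(H) = 1120 - 56*H (J(H) = -56*(-20 + H) = 1120 - 56*H)
(31327 + 26368)*(13096 + J(23)) = (31327 + 26368)*(13096 + (1120 - 56*23)) = 57695*(13096 + (1120 - 1288)) = 57695*(13096 - 168) = 57695*12928 = 745880960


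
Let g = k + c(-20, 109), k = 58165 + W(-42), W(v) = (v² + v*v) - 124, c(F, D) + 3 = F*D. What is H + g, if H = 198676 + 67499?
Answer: 325561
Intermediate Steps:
c(F, D) = -3 + D*F (c(F, D) = -3 + F*D = -3 + D*F)
W(v) = -124 + 2*v² (W(v) = (v² + v²) - 124 = 2*v² - 124 = -124 + 2*v²)
k = 61569 (k = 58165 + (-124 + 2*(-42)²) = 58165 + (-124 + 2*1764) = 58165 + (-124 + 3528) = 58165 + 3404 = 61569)
g = 59386 (g = 61569 + (-3 + 109*(-20)) = 61569 + (-3 - 2180) = 61569 - 2183 = 59386)
H = 266175
H + g = 266175 + 59386 = 325561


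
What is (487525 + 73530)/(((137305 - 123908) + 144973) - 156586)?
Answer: 561055/1784 ≈ 314.49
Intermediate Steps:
(487525 + 73530)/(((137305 - 123908) + 144973) - 156586) = 561055/((13397 + 144973) - 156586) = 561055/(158370 - 156586) = 561055/1784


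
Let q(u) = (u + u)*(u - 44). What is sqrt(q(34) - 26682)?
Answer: I*sqrt(27362) ≈ 165.41*I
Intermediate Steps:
q(u) = 2*u*(-44 + u) (q(u) = (2*u)*(-44 + u) = 2*u*(-44 + u))
sqrt(q(34) - 26682) = sqrt(2*34*(-44 + 34) - 26682) = sqrt(2*34*(-10) - 26682) = sqrt(-680 - 26682) = sqrt(-27362) = I*sqrt(27362)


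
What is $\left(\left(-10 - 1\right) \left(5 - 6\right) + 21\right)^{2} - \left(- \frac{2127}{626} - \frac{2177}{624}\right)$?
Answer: $\frac{201344513}{195312} \approx 1030.9$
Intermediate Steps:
$\left(\left(-10 - 1\right) \left(5 - 6\right) + 21\right)^{2} - \left(- \frac{2127}{626} - \frac{2177}{624}\right) = \left(\left(-11\right) \left(-1\right) + 21\right)^{2} - \left(\left(-2127\right) \frac{1}{626} - \frac{2177}{624}\right) = \left(11 + 21\right)^{2} - \left(- \frac{2127}{626} - \frac{2177}{624}\right) = 32^{2} - - \frac{1345025}{195312} = 1024 + \frac{1345025}{195312} = \frac{201344513}{195312}$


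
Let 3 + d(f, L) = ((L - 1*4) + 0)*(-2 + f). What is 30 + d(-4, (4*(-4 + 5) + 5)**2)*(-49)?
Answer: 22815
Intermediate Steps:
d(f, L) = -3 + (-4 + L)*(-2 + f) (d(f, L) = -3 + ((L - 1*4) + 0)*(-2 + f) = -3 + ((L - 4) + 0)*(-2 + f) = -3 + ((-4 + L) + 0)*(-2 + f) = -3 + (-4 + L)*(-2 + f))
30 + d(-4, (4*(-4 + 5) + 5)**2)*(-49) = 30 + (5 - 4*(-4) - 2*(4*(-4 + 5) + 5)**2 + (4*(-4 + 5) + 5)**2*(-4))*(-49) = 30 + (5 + 16 - 2*(4*1 + 5)**2 + (4*1 + 5)**2*(-4))*(-49) = 30 + (5 + 16 - 2*(4 + 5)**2 + (4 + 5)**2*(-4))*(-49) = 30 + (5 + 16 - 2*9**2 + 9**2*(-4))*(-49) = 30 + (5 + 16 - 2*81 + 81*(-4))*(-49) = 30 + (5 + 16 - 162 - 324)*(-49) = 30 - 465*(-49) = 30 + 22785 = 22815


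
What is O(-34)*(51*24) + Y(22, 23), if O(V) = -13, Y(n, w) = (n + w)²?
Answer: -13887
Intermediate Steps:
O(-34)*(51*24) + Y(22, 23) = -663*24 + (22 + 23)² = -13*1224 + 45² = -15912 + 2025 = -13887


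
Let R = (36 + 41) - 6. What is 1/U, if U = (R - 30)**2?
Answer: 1/1681 ≈ 0.00059488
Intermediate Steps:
R = 71 (R = 77 - 6 = 71)
U = 1681 (U = (71 - 30)**2 = 41**2 = 1681)
1/U = 1/1681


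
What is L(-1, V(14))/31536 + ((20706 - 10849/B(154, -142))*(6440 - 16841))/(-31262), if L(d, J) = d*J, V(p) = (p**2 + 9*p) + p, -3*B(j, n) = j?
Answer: 22012383163411/3163026636 ≈ 6959.3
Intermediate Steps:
B(j, n) = -j/3
V(p) = p**2 + 10*p
L(d, J) = J*d
L(-1, V(14))/31536 + ((20706 - 10849/B(154, -142))*(6440 - 16841))/(-31262) = ((14*(10 + 14))*(-1))/31536 + ((20706 - 10849/((-1/3*154)))*(6440 - 16841))/(-31262) = ((14*24)*(-1))*(1/31536) + ((20706 - 10849/(-154/3))*(-10401))*(-1/31262) = (336*(-1))*(1/31536) + ((20706 - 10849*(-3/154))*(-10401))*(-1/31262) = -336*1/31536 + ((20706 + 32547/154)*(-10401))*(-1/31262) = -7/657 + ((3221271/154)*(-10401))*(-1/31262) = -7/657 - 33504439671/154*(-1/31262) = -7/657 + 33504439671/4814348 = 22012383163411/3163026636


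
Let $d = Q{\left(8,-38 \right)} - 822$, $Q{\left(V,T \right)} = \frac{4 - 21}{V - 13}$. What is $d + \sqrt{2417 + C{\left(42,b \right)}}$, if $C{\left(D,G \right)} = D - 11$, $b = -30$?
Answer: $- \frac{4093}{5} + 12 \sqrt{17} \approx -769.12$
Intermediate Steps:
$C{\left(D,G \right)} = -11 + D$
$Q{\left(V,T \right)} = - \frac{17}{-13 + V}$
$d = - \frac{4093}{5}$ ($d = - \frac{17}{-13 + 8} - 822 = - \frac{17}{-5} - 822 = \left(-17\right) \left(- \frac{1}{5}\right) - 822 = \frac{17}{5} - 822 = - \frac{4093}{5} \approx -818.6$)
$d + \sqrt{2417 + C{\left(42,b \right)}} = - \frac{4093}{5} + \sqrt{2417 + \left(-11 + 42\right)} = - \frac{4093}{5} + \sqrt{2417 + 31} = - \frac{4093}{5} + \sqrt{2448} = - \frac{4093}{5} + 12 \sqrt{17}$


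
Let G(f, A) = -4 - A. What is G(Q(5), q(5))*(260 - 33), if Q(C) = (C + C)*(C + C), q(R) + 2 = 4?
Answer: -1362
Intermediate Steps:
q(R) = 2 (q(R) = -2 + 4 = 2)
Q(C) = 4*C² (Q(C) = (2*C)*(2*C) = 4*C²)
G(Q(5), q(5))*(260 - 33) = (-4 - 1*2)*(260 - 33) = (-4 - 2)*227 = -6*227 = -1362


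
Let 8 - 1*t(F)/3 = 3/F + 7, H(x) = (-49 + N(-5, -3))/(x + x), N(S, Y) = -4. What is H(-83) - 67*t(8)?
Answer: -83203/664 ≈ -125.31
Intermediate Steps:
H(x) = -53/(2*x) (H(x) = (-49 - 4)/(x + x) = -53*1/(2*x) = -53/(2*x))
t(F) = 3 - 9/F (t(F) = 24 - 3*(3/F + 7) = 24 - 3*(7 + 3/F) = 24 + (-21 - 9/F) = 3 - 9/F)
H(-83) - 67*t(8) = -53/2/(-83) - 67*(3 - 9/8) = -53/2*(-1/83) - 67*(3 - 9*1/8) = 53/166 - 67*(3 - 9/8) = 53/166 - 67*15/8 = 53/166 - 1005/8 = -83203/664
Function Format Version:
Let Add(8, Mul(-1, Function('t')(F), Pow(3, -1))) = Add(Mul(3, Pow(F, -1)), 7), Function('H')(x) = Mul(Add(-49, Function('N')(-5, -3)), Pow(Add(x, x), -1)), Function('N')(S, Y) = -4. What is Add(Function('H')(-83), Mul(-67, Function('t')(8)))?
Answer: Rational(-83203, 664) ≈ -125.31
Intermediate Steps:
Function('H')(x) = Mul(Rational(-53, 2), Pow(x, -1)) (Function('H')(x) = Mul(Add(-49, -4), Pow(Add(x, x), -1)) = Mul(-53, Pow(Mul(2, x), -1)) = Mul(-53, Mul(Rational(1, 2), Pow(x, -1))) = Mul(Rational(-53, 2), Pow(x, -1)))
Function('t')(F) = Add(3, Mul(-9, Pow(F, -1))) (Function('t')(F) = Add(24, Mul(-3, Add(Mul(3, Pow(F, -1)), 7))) = Add(24, Mul(-3, Add(7, Mul(3, Pow(F, -1))))) = Add(24, Add(-21, Mul(-9, Pow(F, -1)))) = Add(3, Mul(-9, Pow(F, -1))))
Add(Function('H')(-83), Mul(-67, Function('t')(8))) = Add(Mul(Rational(-53, 2), Pow(-83, -1)), Mul(-67, Add(3, Mul(-9, Pow(8, -1))))) = Add(Mul(Rational(-53, 2), Rational(-1, 83)), Mul(-67, Add(3, Mul(-9, Rational(1, 8))))) = Add(Rational(53, 166), Mul(-67, Add(3, Rational(-9, 8)))) = Add(Rational(53, 166), Mul(-67, Rational(15, 8))) = Add(Rational(53, 166), Rational(-1005, 8)) = Rational(-83203, 664)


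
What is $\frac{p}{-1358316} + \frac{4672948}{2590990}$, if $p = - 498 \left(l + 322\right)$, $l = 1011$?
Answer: $\frac{672277274269}{293281931070} \approx 2.2923$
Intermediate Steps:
$p = -663834$ ($p = - 498 \left(1011 + 322\right) = \left(-498\right) 1333 = -663834$)
$\frac{p}{-1358316} + \frac{4672948}{2590990} = - \frac{663834}{-1358316} + \frac{4672948}{2590990} = \left(-663834\right) \left(- \frac{1}{1358316}\right) + 4672948 \cdot \frac{1}{2590990} = \frac{110639}{226386} + \frac{2336474}{1295495} = \frac{672277274269}{293281931070}$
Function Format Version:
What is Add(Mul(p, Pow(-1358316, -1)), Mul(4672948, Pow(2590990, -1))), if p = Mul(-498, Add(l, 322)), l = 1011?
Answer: Rational(672277274269, 293281931070) ≈ 2.2923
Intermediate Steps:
p = -663834 (p = Mul(-498, Add(1011, 322)) = Mul(-498, 1333) = -663834)
Add(Mul(p, Pow(-1358316, -1)), Mul(4672948, Pow(2590990, -1))) = Add(Mul(-663834, Pow(-1358316, -1)), Mul(4672948, Pow(2590990, -1))) = Add(Mul(-663834, Rational(-1, 1358316)), Mul(4672948, Rational(1, 2590990))) = Add(Rational(110639, 226386), Rational(2336474, 1295495)) = Rational(672277274269, 293281931070)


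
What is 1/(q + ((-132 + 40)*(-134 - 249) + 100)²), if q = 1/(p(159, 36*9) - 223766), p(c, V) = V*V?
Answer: 118790/148325101715839 ≈ 8.0088e-10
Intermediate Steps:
p(c, V) = V²
q = -1/118790 (q = 1/((36*9)² - 223766) = 1/(324² - 223766) = 1/(104976 - 223766) = 1/(-118790) = -1/118790 ≈ -8.4182e-6)
1/(q + ((-132 + 40)*(-134 - 249) + 100)²) = 1/(-1/118790 + ((-132 + 40)*(-134 - 249) + 100)²) = 1/(-1/118790 + (-92*(-383) + 100)²) = 1/(-1/118790 + (35236 + 100)²) = 1/(-1/118790 + 35336²) = 1/(-1/118790 + 1248632896) = 1/(148325101715839/118790) = 118790/148325101715839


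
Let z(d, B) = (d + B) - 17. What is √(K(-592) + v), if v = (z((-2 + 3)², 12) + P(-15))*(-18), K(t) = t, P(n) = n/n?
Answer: I*√538 ≈ 23.195*I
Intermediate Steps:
P(n) = 1
z(d, B) = -17 + B + d (z(d, B) = (B + d) - 17 = -17 + B + d)
v = 54 (v = ((-17 + 12 + (-2 + 3)²) + 1)*(-18) = ((-17 + 12 + 1²) + 1)*(-18) = ((-17 + 12 + 1) + 1)*(-18) = (-4 + 1)*(-18) = -3*(-18) = 54)
√(K(-592) + v) = √(-592 + 54) = √(-538) = I*√538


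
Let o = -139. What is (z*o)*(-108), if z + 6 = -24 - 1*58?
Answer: -1321056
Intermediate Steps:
z = -88 (z = -6 + (-24 - 1*58) = -6 + (-24 - 58) = -6 - 82 = -88)
(z*o)*(-108) = -88*(-139)*(-108) = 12232*(-108) = -1321056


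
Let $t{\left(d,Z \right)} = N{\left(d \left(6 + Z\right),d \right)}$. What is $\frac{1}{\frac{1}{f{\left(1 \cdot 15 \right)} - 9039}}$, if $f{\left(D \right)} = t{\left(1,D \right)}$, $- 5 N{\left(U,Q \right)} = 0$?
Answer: $-9039$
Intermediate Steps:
$N{\left(U,Q \right)} = 0$ ($N{\left(U,Q \right)} = \left(- \frac{1}{5}\right) 0 = 0$)
$t{\left(d,Z \right)} = 0$
$f{\left(D \right)} = 0$
$\frac{1}{\frac{1}{f{\left(1 \cdot 15 \right)} - 9039}} = \frac{1}{\frac{1}{0 - 9039}} = \frac{1}{\frac{1}{-9039}} = \frac{1}{- \frac{1}{9039}} = -9039$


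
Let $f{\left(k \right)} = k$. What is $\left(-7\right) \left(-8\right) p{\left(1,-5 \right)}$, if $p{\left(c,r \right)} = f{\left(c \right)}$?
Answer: $56$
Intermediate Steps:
$p{\left(c,r \right)} = c$
$\left(-7\right) \left(-8\right) p{\left(1,-5 \right)} = \left(-7\right) \left(-8\right) 1 = 56 \cdot 1 = 56$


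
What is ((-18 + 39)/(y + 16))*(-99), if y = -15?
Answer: -2079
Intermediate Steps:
((-18 + 39)/(y + 16))*(-99) = ((-18 + 39)/(-15 + 16))*(-99) = (21/1)*(-99) = (21*1)*(-99) = 21*(-99) = -2079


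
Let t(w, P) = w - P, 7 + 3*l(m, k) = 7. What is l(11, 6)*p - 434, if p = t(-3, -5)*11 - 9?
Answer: -434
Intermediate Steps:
l(m, k) = 0 (l(m, k) = -7/3 + (⅓)*7 = -7/3 + 7/3 = 0)
p = 13 (p = (-3 - 1*(-5))*11 - 9 = (-3 + 5)*11 - 9 = 2*11 - 9 = 22 - 9 = 13)
l(11, 6)*p - 434 = 0*13 - 434 = 0 - 434 = -434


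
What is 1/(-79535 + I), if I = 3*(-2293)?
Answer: -1/86414 ≈ -1.1572e-5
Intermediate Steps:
I = -6879
1/(-79535 + I) = 1/(-79535 - 6879) = 1/(-86414) = -1/86414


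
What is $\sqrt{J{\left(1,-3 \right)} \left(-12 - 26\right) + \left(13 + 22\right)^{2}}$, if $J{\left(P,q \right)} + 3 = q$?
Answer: $\sqrt{1453} \approx 38.118$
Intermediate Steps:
$J{\left(P,q \right)} = -3 + q$
$\sqrt{J{\left(1,-3 \right)} \left(-12 - 26\right) + \left(13 + 22\right)^{2}} = \sqrt{\left(-3 - 3\right) \left(-12 - 26\right) + \left(13 + 22\right)^{2}} = \sqrt{\left(-6\right) \left(-38\right) + 35^{2}} = \sqrt{228 + 1225} = \sqrt{1453}$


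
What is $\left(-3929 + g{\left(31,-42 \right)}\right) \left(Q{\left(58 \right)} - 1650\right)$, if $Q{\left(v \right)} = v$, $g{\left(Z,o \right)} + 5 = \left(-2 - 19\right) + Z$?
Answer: $6247008$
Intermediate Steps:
$g{\left(Z,o \right)} = -26 + Z$ ($g{\left(Z,o \right)} = -5 + \left(\left(-2 - 19\right) + Z\right) = -5 + \left(-21 + Z\right) = -26 + Z$)
$\left(-3929 + g{\left(31,-42 \right)}\right) \left(Q{\left(58 \right)} - 1650\right) = \left(-3929 + \left(-26 + 31\right)\right) \left(58 - 1650\right) = \left(-3929 + 5\right) \left(-1592\right) = \left(-3924\right) \left(-1592\right) = 6247008$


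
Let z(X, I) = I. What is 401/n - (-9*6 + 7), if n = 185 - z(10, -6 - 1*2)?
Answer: 9472/193 ≈ 49.078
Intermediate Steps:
n = 193 (n = 185 - (-6 - 1*2) = 185 - (-6 - 2) = 185 - 1*(-8) = 185 + 8 = 193)
401/n - (-9*6 + 7) = 401/193 - (-9*6 + 7) = 401*(1/193) - (-54 + 7) = 401/193 - 1*(-47) = 401/193 + 47 = 9472/193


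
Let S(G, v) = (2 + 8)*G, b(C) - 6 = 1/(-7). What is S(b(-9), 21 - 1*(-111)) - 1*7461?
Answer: -51817/7 ≈ -7402.4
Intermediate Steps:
b(C) = 41/7 (b(C) = 6 + 1/(-7) = 6 - ⅐ = 41/7)
S(G, v) = 10*G
S(b(-9), 21 - 1*(-111)) - 1*7461 = 10*(41/7) - 1*7461 = 410/7 - 7461 = -51817/7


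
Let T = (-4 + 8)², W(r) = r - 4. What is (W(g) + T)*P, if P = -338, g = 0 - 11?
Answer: -338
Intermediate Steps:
g = -11
W(r) = -4 + r
T = 16 (T = 4² = 16)
(W(g) + T)*P = ((-4 - 11) + 16)*(-338) = (-15 + 16)*(-338) = 1*(-338) = -338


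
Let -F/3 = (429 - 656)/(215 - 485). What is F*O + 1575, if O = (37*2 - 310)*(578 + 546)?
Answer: 30178339/45 ≈ 6.7063e+5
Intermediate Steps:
O = -265264 (O = (74 - 310)*1124 = -236*1124 = -265264)
F = -227/90 (F = -3*(429 - 656)/(215 - 485) = -(-681)/(-270) = -(-681)*(-1)/270 = -3*227/270 = -227/90 ≈ -2.5222)
F*O + 1575 = -227/90*(-265264) + 1575 = 30107464/45 + 1575 = 30178339/45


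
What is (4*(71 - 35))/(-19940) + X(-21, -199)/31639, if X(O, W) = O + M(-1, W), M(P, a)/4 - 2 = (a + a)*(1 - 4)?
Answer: 22604551/157720415 ≈ 0.14332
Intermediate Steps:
M(P, a) = 8 - 24*a (M(P, a) = 8 + 4*((a + a)*(1 - 4)) = 8 + 4*((2*a)*(-3)) = 8 + 4*(-6*a) = 8 - 24*a)
X(O, W) = 8 + O - 24*W (X(O, W) = O + (8 - 24*W) = 8 + O - 24*W)
(4*(71 - 35))/(-19940) + X(-21, -199)/31639 = (4*(71 - 35))/(-19940) + (8 - 21 - 24*(-199))/31639 = (4*36)*(-1/19940) + (8 - 21 + 4776)*(1/31639) = 144*(-1/19940) + 4763*(1/31639) = -36/4985 + 4763/31639 = 22604551/157720415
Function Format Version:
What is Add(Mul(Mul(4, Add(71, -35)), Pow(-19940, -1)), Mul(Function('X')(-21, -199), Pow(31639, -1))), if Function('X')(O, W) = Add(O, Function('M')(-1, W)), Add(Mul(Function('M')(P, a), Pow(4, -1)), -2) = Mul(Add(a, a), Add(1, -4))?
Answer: Rational(22604551, 157720415) ≈ 0.14332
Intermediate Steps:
Function('M')(P, a) = Add(8, Mul(-24, a)) (Function('M')(P, a) = Add(8, Mul(4, Mul(Add(a, a), Add(1, -4)))) = Add(8, Mul(4, Mul(Mul(2, a), -3))) = Add(8, Mul(4, Mul(-6, a))) = Add(8, Mul(-24, a)))
Function('X')(O, W) = Add(8, O, Mul(-24, W)) (Function('X')(O, W) = Add(O, Add(8, Mul(-24, W))) = Add(8, O, Mul(-24, W)))
Add(Mul(Mul(4, Add(71, -35)), Pow(-19940, -1)), Mul(Function('X')(-21, -199), Pow(31639, -1))) = Add(Mul(Mul(4, Add(71, -35)), Pow(-19940, -1)), Mul(Add(8, -21, Mul(-24, -199)), Pow(31639, -1))) = Add(Mul(Mul(4, 36), Rational(-1, 19940)), Mul(Add(8, -21, 4776), Rational(1, 31639))) = Add(Mul(144, Rational(-1, 19940)), Mul(4763, Rational(1, 31639))) = Add(Rational(-36, 4985), Rational(4763, 31639)) = Rational(22604551, 157720415)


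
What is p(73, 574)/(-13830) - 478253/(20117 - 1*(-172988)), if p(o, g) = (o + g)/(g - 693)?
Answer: -31478780035/12712256634 ≈ -2.4763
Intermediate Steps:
p(o, g) = (g + o)/(-693 + g)
p(73, 574)/(-13830) - 478253/(20117 - 1*(-172988)) = ((574 + 73)/(-693 + 574))/(-13830) - 478253/(20117 - 1*(-172988)) = (647/(-119))*(-1/13830) - 478253/(20117 + 172988) = -1/119*647*(-1/13830) - 478253/193105 = -647/119*(-1/13830) - 478253*1/193105 = 647/1645770 - 478253/193105 = -31478780035/12712256634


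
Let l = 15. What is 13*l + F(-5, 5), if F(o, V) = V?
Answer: 200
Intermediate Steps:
13*l + F(-5, 5) = 13*15 + 5 = 195 + 5 = 200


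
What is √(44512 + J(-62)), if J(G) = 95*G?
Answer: √38622 ≈ 196.52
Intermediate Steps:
√(44512 + J(-62)) = √(44512 + 95*(-62)) = √(44512 - 5890) = √38622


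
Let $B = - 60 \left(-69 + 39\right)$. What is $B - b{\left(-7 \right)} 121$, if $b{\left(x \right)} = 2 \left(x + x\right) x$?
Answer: $-21916$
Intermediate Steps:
$b{\left(x \right)} = 4 x^{2}$ ($b{\left(x \right)} = 2 \cdot 2 x x = 4 x x = 4 x^{2}$)
$B = 1800$ ($B = \left(-60\right) \left(-30\right) = 1800$)
$B - b{\left(-7 \right)} 121 = 1800 - 4 \left(-7\right)^{2} \cdot 121 = 1800 - 4 \cdot 49 \cdot 121 = 1800 - 196 \cdot 121 = 1800 - 23716 = -21916$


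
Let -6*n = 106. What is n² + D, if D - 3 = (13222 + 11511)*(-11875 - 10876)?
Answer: -5064301511/9 ≈ -5.6270e+8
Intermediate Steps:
n = -53/3 (n = -⅙*106 = -53/3 ≈ -17.667)
D = -562700480 (D = 3 + (13222 + 11511)*(-11875 - 10876) = 3 + 24733*(-22751) = 3 - 562700483 = -562700480)
n² + D = (-53/3)² - 562700480 = 2809/9 - 562700480 = -5064301511/9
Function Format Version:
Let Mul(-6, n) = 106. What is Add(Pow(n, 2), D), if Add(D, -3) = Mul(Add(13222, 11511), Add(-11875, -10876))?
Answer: Rational(-5064301511, 9) ≈ -5.6270e+8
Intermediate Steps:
n = Rational(-53, 3) (n = Mul(Rational(-1, 6), 106) = Rational(-53, 3) ≈ -17.667)
D = -562700480 (D = Add(3, Mul(Add(13222, 11511), Add(-11875, -10876))) = Add(3, Mul(24733, -22751)) = Add(3, -562700483) = -562700480)
Add(Pow(n, 2), D) = Add(Pow(Rational(-53, 3), 2), -562700480) = Add(Rational(2809, 9), -562700480) = Rational(-5064301511, 9)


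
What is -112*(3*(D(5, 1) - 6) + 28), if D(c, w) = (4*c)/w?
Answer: -7840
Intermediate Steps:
D(c, w) = 4*c/w
-112*(3*(D(5, 1) - 6) + 28) = -112*(3*(4*5/1 - 6) + 28) = -112*(3*(4*5*1 - 6) + 28) = -112*(3*(20 - 6) + 28) = -112*(3*14 + 28) = -112*(42 + 28) = -112*70 = -7840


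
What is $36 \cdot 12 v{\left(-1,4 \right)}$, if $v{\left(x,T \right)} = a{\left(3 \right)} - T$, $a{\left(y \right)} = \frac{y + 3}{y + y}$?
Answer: $-1296$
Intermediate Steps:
$a{\left(y \right)} = \frac{3 + y}{2 y}$
$v{\left(x,T \right)} = 1 - T$ ($v{\left(x,T \right)} = \frac{3 + 3}{2 \cdot 3} - T = \frac{1}{2} \cdot \frac{1}{3} \cdot 6 - T = 1 - T$)
$36 \cdot 12 v{\left(-1,4 \right)} = 36 \cdot 12 \left(1 - 4\right) = 432 \left(1 - 4\right) = 432 \left(-3\right) = -1296$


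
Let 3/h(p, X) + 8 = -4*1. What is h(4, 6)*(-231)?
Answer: 231/4 ≈ 57.750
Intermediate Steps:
h(p, X) = -¼ (h(p, X) = 3/(-8 - 4*1) = 3/(-8 - 4) = 3/(-12) = 3*(-1/12) = -¼)
h(4, 6)*(-231) = -¼*(-231) = 231/4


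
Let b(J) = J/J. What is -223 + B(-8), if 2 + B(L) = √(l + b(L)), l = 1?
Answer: -225 + √2 ≈ -223.59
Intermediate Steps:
b(J) = 1
B(L) = -2 + √2 (B(L) = -2 + √(1 + 1) = -2 + √2)
-223 + B(-8) = -223 + (-2 + √2) = -225 + √2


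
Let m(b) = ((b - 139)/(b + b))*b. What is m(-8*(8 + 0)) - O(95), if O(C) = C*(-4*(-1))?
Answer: -963/2 ≈ -481.50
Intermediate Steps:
O(C) = 4*C (O(C) = C*4 = 4*C)
m(b) = -139/2 + b/2 (m(b) = ((-139 + b)/((2*b)))*b = ((-139 + b)*(1/(2*b)))*b = ((-139 + b)/(2*b))*b = -139/2 + b/2)
m(-8*(8 + 0)) - O(95) = (-139/2 + (-8*(8 + 0))/2) - 4*95 = (-139/2 + (-8*8)/2) - 1*380 = (-139/2 + (½)*(-64)) - 380 = (-139/2 - 32) - 380 = -203/2 - 380 = -963/2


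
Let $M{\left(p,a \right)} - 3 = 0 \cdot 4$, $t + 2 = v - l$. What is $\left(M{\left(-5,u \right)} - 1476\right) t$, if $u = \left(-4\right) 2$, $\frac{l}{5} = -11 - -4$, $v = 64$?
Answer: $-142881$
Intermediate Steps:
$l = -35$ ($l = 5 \left(-11 - -4\right) = 5 \left(-11 + 4\right) = 5 \left(-7\right) = -35$)
$u = -8$
$t = 97$ ($t = -2 + \left(64 - -35\right) = -2 + \left(64 + 35\right) = -2 + 99 = 97$)
$M{\left(p,a \right)} = 3$ ($M{\left(p,a \right)} = 3 + 0 \cdot 4 = 3 + 0 = 3$)
$\left(M{\left(-5,u \right)} - 1476\right) t = \left(3 - 1476\right) 97 = \left(-1473\right) 97 = -142881$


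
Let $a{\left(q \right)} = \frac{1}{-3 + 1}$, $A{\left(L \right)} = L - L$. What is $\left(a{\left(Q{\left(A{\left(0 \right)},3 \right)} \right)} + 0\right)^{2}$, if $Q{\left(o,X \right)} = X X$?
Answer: $\frac{1}{4} \approx 0.25$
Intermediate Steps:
$A{\left(L \right)} = 0$
$Q{\left(o,X \right)} = X^{2}$
$a{\left(q \right)} = - \frac{1}{2}$ ($a{\left(q \right)} = \frac{1}{-2} = - \frac{1}{2}$)
$\left(a{\left(Q{\left(A{\left(0 \right)},3 \right)} \right)} + 0\right)^{2} = \left(- \frac{1}{2} + 0\right)^{2} = \left(- \frac{1}{2}\right)^{2} = \frac{1}{4}$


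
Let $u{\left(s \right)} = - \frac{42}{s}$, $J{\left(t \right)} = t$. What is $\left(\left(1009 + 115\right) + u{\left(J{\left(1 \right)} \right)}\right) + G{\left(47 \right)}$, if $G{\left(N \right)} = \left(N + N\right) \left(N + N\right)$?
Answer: $9918$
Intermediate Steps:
$G{\left(N \right)} = 4 N^{2}$ ($G{\left(N \right)} = 2 N 2 N = 4 N^{2}$)
$\left(\left(1009 + 115\right) + u{\left(J{\left(1 \right)} \right)}\right) + G{\left(47 \right)} = \left(\left(1009 + 115\right) - \frac{42}{1}\right) + 4 \cdot 47^{2} = \left(1124 - 42\right) + 4 \cdot 2209 = \left(1124 - 42\right) + 8836 = 1082 + 8836 = 9918$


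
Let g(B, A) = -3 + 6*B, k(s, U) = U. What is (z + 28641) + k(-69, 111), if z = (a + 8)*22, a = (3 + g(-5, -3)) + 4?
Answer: 28356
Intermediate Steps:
a = -26 (a = (3 + (-3 + 6*(-5))) + 4 = (3 + (-3 - 30)) + 4 = (3 - 33) + 4 = -30 + 4 = -26)
z = -396 (z = (-26 + 8)*22 = -18*22 = -396)
(z + 28641) + k(-69, 111) = (-396 + 28641) + 111 = 28245 + 111 = 28356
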